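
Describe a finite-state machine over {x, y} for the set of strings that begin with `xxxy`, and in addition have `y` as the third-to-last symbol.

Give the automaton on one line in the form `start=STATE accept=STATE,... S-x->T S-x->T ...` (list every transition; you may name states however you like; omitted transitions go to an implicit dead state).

Run two small machines in parallel and take their product. The first has 6 states tracking whether the input so far still matches the prefix `xxxy`; the second has 15 states tracking the last 3 symbols read. A product state is a pair (one from each), accepting exactly when both do. After merging equivalent states the machine shrinks.
With 13 states:
          x    y  
>  q0     q1   q2 
   q1     q3   q2 
   q2     q2   q2 
   q3     q4   q2 
   q4     q2   q5 
   q5     q6   q7 
   q6     q8   q9 
   q7    q10  q11 
 * q8    q12   q5 
 * q9     q6   q7 
 * q10    q8   q9 
 * q11   q10  q11 
   q12   q12   q5 
(> = start, * = accepting)

start=q0 accept=q8,q9,q10,q11 q0-x->q1 q0-y->q2 q1-x->q3 q1-y->q2 q2-x->q2 q2-y->q2 q3-x->q4 q3-y->q2 q4-x->q2 q4-y->q5 q5-x->q6 q5-y->q7 q6-x->q8 q6-y->q9 q7-x->q10 q7-y->q11 q8-x->q12 q8-y->q5 q9-x->q6 q9-y->q7 q10-x->q8 q10-y->q9 q11-x->q10 q11-y->q11 q12-x->q12 q12-y->q5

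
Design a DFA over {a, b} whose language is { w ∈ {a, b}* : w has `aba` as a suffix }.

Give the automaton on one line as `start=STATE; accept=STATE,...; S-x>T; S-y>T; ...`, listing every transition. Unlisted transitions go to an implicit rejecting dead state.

Let each state record the length of the longest suffix of the input read so far that is also a prefix of `aba`. S1 means the last symbol is `a`; S2 means the last 2 symbols are `ab`; S3 means the last 3 symbols are `aba`. Accept only at S3, where the string currently ends in `aba`.
        a   b  
>  S0   S1  S0 
   S1   S1  S2 
   S2   S3  S0 
 * S3   S1  S2 
(> = start, * = accepting)

start=S0; accept=S3; S0-a>S1; S0-b>S0; S1-a>S1; S1-b>S2; S2-a>S3; S2-b>S0; S3-a>S1; S3-b>S2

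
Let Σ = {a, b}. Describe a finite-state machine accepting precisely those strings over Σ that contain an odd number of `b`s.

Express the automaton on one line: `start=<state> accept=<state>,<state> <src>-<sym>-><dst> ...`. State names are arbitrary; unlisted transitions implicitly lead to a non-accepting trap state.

Keep the running count of `b`s modulo 2: each `b` advances along the cycle S0 → S1 → S0 while other symbols loop. Accept at S1.
2 states suffice.
        a   b  
>  S0   S0  S1 
 * S1   S1  S0 
(> = start, * = accepting)

start=S0 accept=S1 S0-a->S0 S0-b->S1 S1-a->S1 S1-b->S0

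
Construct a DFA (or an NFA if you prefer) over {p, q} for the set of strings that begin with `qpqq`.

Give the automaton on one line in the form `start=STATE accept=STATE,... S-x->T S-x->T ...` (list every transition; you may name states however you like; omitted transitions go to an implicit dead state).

start=S0 accept=S4 S0-p->S5 S0-q->S1 S1-p->S2 S1-q->S5 S2-p->S5 S2-q->S3 S3-p->S5 S3-q->S4 S4-p->S4 S4-q->S4 S5-p->S5 S5-q->S5

Walk along `qpqq` while the input agrees: from S0 take `q` to S1, and so on. Any deviation drops to the rejecting sink S5. Once S4 is reached the prefix is confirmed and every continuation is accepted.
A 6-state machine:
        p   q  
>  S0   S5  S1 
   S1   S2  S5 
   S2   S5  S3 
   S3   S5  S4 
 * S4   S4  S4 
   S5   S5  S5 
(> = start, * = accepting)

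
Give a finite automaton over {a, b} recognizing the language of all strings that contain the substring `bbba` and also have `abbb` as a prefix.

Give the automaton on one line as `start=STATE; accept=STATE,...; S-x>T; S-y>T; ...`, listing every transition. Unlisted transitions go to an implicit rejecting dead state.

Run two small machines in parallel and take their product. One (5 states) tracks whether and how much of `bbba` has been seen; the other (6 states) tracks whether the input so far still matches the prefix `abbb`. Each combined state is a pair, one component from each; accept when both components accept. Equivalent product states are then merged.
With 7 states:
        a   b  
>  q0   q1  q2 
   q1   q2  q3 
   q2   q2  q2 
   q3   q2  q4 
   q4   q2  q5 
   q5   q6  q5 
 * q6   q6  q6 
(> = start, * = accepting)

start=q0; accept=q6; q0-a>q1; q0-b>q2; q1-a>q2; q1-b>q3; q2-a>q2; q2-b>q2; q3-a>q2; q3-b>q4; q4-a>q2; q4-b>q5; q5-a>q6; q5-b>q5; q6-a>q6; q6-b>q6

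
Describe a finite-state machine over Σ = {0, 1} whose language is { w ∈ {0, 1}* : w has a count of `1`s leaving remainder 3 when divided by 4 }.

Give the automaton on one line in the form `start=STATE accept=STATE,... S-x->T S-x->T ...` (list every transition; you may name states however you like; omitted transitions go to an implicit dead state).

The only thing that matters is how many `1`s have appeared, reduced mod 4. Use one state per residue: S0 for 0, …, S3 for 3. Reading `1` moves to the next residue; anything else stays put. S3 is accepting.
A 4-state machine:
        0   1  
>  S0   S0  S1 
   S1   S1  S2 
   S2   S2  S3 
 * S3   S3  S0 
(> = start, * = accepting)

start=S0 accept=S3 S0-0->S0 S0-1->S1 S1-0->S1 S1-1->S2 S2-0->S2 S2-1->S3 S3-0->S3 S3-1->S0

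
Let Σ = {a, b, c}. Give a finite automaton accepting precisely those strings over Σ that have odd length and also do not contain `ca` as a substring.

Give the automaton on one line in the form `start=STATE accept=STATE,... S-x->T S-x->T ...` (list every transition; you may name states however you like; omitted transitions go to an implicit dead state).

start=s0 accept=s1,s2 s0-a->s1 s0-b->s1 s0-c->s2 s1-a->s0 s1-b->s0 s1-c->s3 s2-a->s4 s2-b->s0 s2-c->s3 s3-a->s5 s3-b->s1 s3-c->s2 s4-a->s5 s4-b->s5 s4-c->s5 s5-a->s4 s5-b->s4 s5-c->s4

Build one automaton per condition and run them in lockstep. One (2 states) tracks the input length modulo 2; the other (3 states) tracks partial matches of the forbidden pattern `ca`. Each combined state is a pair, one component from each; accept when both components accept.
A 6-state machine:
        a   b   c  
>  s0   s1  s1  s2 
 * s1   s0  s0  s3 
 * s2   s4  s0  s3 
   s3   s5  s1  s2 
   s4   s5  s5  s5 
   s5   s4  s4  s4 
(> = start, * = accepting)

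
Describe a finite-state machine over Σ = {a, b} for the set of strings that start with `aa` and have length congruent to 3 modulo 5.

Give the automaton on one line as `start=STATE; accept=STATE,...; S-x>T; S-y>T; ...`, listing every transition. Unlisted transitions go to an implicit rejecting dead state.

start=s0; accept=s4; s0-a>s1; s0-b>s2; s1-a>s3; s1-b>s2; s2-a>s2; s2-b>s2; s3-a>s4; s3-b>s4; s4-a>s5; s4-b>s5; s5-a>s6; s5-b>s6; s6-a>s7; s6-b>s7; s7-a>s3; s7-b>s3

Build one automaton per condition and run them in lockstep. The first has 4 states tracking whether the input so far still matches the prefix `aa`; the second has 5 states tracking the input length modulo 5. A product state is a pair (one from each), accepting exactly when both do. Equivalent product states are then merged.
With 8 states:
        a   b  
>  s0   s1  s2 
   s1   s3  s2 
   s2   s2  s2 
   s3   s4  s4 
 * s4   s5  s5 
   s5   s6  s6 
   s6   s7  s7 
   s7   s3  s3 
(> = start, * = accepting)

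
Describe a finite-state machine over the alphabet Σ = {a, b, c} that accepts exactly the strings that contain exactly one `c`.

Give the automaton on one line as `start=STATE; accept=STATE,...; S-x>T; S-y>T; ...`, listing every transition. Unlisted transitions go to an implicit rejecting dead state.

start=q0; accept=q1; q0-a>q0; q0-b>q0; q0-c>q1; q1-a>q1; q1-b>q1; q1-c>q2; q2-a>q2; q2-b>q2; q2-c>q2

Only the number of `c`s matters, and only up to 2. Make a chain q0 → q1 → q2 advanced by each `c` (with q2 absorbing); every other symbol self-loops. The accepting set is {q1}.
A 3-state machine:
        a   b   c  
>  q0   q0  q0  q1 
 * q1   q1  q1  q2 
   q2   q2  q2  q2 
(> = start, * = accepting)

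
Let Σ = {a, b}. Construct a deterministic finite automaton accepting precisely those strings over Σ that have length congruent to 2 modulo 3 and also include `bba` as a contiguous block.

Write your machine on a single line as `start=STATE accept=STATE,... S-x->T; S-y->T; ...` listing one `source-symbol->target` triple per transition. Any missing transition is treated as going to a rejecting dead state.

start=q0; accept=q11; q0-a->q1; q0-b->q2; q1-a->q3; q1-b->q4; q2-a->q3; q2-b->q5; q3-a->q0; q3-b->q6; q4-a->q0; q4-b->q7; q5-a->q8; q5-b->q7; q6-a->q1; q6-b->q9; q7-a->q10; q7-b->q9; q8-a->q10; q8-b->q10; q9-a->q11; q9-b->q5; q10-a->q11; q10-b->q11; q11-a->q8; q11-b->q8

Build one automaton per condition and run them in lockstep. The first has 3 states tracking the input length modulo 3; the second has 4 states tracking whether and how much of `bba` has been seen. A product state is a pair (one from each), accepting exactly when both do.
12 states suffice.
          a    b  
>  q0     q1   q2 
   q1     q3   q4 
   q2     q3   q5 
   q3     q0   q6 
   q4     q0   q7 
   q5     q8   q7 
   q6     q1   q9 
   q7    q10   q9 
   q8    q10  q10 
   q9    q11   q5 
   q10   q11  q11 
 * q11    q8   q8 
(> = start, * = accepting)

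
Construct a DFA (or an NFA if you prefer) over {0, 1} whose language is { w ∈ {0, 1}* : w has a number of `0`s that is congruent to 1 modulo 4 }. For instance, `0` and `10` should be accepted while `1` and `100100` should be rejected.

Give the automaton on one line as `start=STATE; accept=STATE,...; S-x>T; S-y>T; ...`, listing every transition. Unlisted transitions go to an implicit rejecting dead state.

start=A; accept=B; A-0>B; A-1>A; B-0>C; B-1>B; C-0>D; C-1>C; D-0>A; D-1>D

The only thing that matters is how many `0`s have appeared, reduced mod 4. Use one state per residue: A for 0, …, D for 3. Reading `0` moves to the next residue; anything else stays put. B is accepting.
       0  1 
>  A   B  A 
 * B   C  B 
   C   D  C 
   D   A  D 
(> = start, * = accepting)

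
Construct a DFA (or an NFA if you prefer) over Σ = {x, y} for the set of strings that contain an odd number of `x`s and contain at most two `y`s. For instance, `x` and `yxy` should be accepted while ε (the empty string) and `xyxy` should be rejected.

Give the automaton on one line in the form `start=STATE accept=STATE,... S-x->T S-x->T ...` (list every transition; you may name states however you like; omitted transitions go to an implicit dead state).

Handle the two conditions separately and then intersect. One (2 states) tracks the count of `x`s modulo 2; the other (4 states) tracks the count of `y`s, saturating at 3. Each combined state is a pair, one component from each; accept when both components accept. After merging equivalent states the machine shrinks.
A 7-state machine:
        x   y  
>  s0   s1  s2 
 * s1   s0  s3 
   s2   s3  s4 
 * s3   s2  s5 
   s4   s5  s6 
 * s5   s4  s6 
   s6   s6  s6 
(> = start, * = accepting)

start=s0 accept=s1,s3,s5 s0-x->s1 s0-y->s2 s1-x->s0 s1-y->s3 s2-x->s3 s2-y->s4 s3-x->s2 s3-y->s5 s4-x->s5 s4-y->s6 s5-x->s4 s5-y->s6 s6-x->s6 s6-y->s6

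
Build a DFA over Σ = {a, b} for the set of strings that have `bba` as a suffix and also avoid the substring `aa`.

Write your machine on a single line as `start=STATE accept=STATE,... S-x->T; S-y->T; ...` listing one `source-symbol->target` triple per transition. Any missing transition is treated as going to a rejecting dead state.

start=q0; accept=q6; q0-a->q1; q0-b->q2; q1-a->q3; q1-b->q2; q2-a->q1; q2-b->q4; q3-a->q3; q3-b->q5; q4-a->q6; q4-b->q4; q5-a->q3; q5-b->q7; q6-a->q3; q6-b->q2; q7-a->q8; q7-b->q7; q8-a->q3; q8-b->q5

Build one automaton per condition and run them in lockstep. One (4 states) tracks how much of the suffix `bba` has currently been matched; the other (3 states) tracks partial matches of the forbidden pattern `aa`. Each combined state is a pair, one component from each; accept when both components accept.
9 states suffice.
        a   b  
>  q0   q1  q2 
   q1   q3  q2 
   q2   q1  q4 
   q3   q3  q5 
   q4   q6  q4 
   q5   q3  q7 
 * q6   q3  q2 
   q7   q8  q7 
   q8   q3  q5 
(> = start, * = accepting)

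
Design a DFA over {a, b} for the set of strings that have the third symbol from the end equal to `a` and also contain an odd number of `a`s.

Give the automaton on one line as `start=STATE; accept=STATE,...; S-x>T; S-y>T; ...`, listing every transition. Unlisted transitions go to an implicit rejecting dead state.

Handle the two conditions separately and then intersect. The first has 15 states tracking the last 3 symbols read; the second has 2 states tracking the count of `a`s modulo 2. A product state is a pair (one from each), accepting exactly when both do. After merging equivalent states the machine shrinks.
12 states suffice.
          a    b  
>  s0     s1   s0 
   s1     s2   s3 
   s2     s4   s5 
   s3     s6   s7 
 * s4     s2   s8 
   s5     s9   s0 
   s6    s10   s5 
 * s7     s6  s11 
 * s8     s6   s7 
 * s9     s2   s3 
   s10    s2   s8 
   s11    s6  s11 
(> = start, * = accepting)

start=s0; accept=s4,s7,s8,s9; s0-a>s1; s0-b>s0; s1-a>s2; s1-b>s3; s2-a>s4; s2-b>s5; s3-a>s6; s3-b>s7; s4-a>s2; s4-b>s8; s5-a>s9; s5-b>s0; s6-a>s10; s6-b>s5; s7-a>s6; s7-b>s11; s8-a>s6; s8-b>s7; s9-a>s2; s9-b>s3; s10-a>s2; s10-b>s8; s11-a>s6; s11-b>s11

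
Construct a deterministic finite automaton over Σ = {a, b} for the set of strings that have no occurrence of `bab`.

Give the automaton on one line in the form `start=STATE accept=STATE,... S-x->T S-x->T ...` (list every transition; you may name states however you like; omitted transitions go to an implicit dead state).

Track partial matches of the forbidden pattern `bab`. State q3 is a dead state reached once `bab` has occurred; every other state accepts. q0 means no part of `bab` is currently matched.
A 4-state machine:
        a   b  
>* q0   q0  q1 
 * q1   q2  q1 
 * q2   q0  q3 
   q3   q3  q3 
(> = start, * = accepting)

start=q0 accept=q0,q1,q2 q0-a->q0 q0-b->q1 q1-a->q2 q1-b->q1 q2-a->q0 q2-b->q3 q3-a->q3 q3-b->q3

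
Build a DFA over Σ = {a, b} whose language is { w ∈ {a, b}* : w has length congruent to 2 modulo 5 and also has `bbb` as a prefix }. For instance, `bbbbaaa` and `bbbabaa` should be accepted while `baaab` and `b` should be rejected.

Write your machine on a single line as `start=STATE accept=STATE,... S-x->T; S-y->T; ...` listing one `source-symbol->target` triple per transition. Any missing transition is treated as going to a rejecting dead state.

Build one automaton per condition and run them in lockstep. The first has 5 states tracking the input length modulo 5; the second has 5 states tracking whether the input so far still matches the prefix `bbb`. A product state is a pair (one from each), accepting exactly when both do. Minimizing collapses redundant product states.
With 9 states:
        a   b  
>  q0   q1  q2 
   q1   q1  q1 
   q2   q1  q3 
   q3   q1  q4 
   q4   q5  q5 
   q5   q6  q6 
   q6   q7  q7 
   q7   q8  q8 
 * q8   q4  q4 
(> = start, * = accepting)

start=q0; accept=q8; q0-a->q1; q0-b->q2; q1-a->q1; q1-b->q1; q2-a->q1; q2-b->q3; q3-a->q1; q3-b->q4; q4-a->q5; q4-b->q5; q5-a->q6; q5-b->q6; q6-a->q7; q6-b->q7; q7-a->q8; q7-b->q8; q8-a->q4; q8-b->q4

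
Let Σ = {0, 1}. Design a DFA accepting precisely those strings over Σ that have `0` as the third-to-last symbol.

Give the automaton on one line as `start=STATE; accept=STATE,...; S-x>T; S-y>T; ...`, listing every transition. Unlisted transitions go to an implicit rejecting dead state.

Because acceptance depends on a position counted from the end, the machine has to buffer the most recent 3 symbols. Make each state the string of the last up-to-3 symbols read; on input `x` shift the window left and append `x`. Accept when the buffered window has length 3 and begins with `0`.
          0    1  
>  q0     q1   q2 
   q1     q3   q4 
   q2     q5   q6 
   q3     q7   q8 
   q4     q9  q10 
   q5    q11  q12 
   q6    q13  q14 
 * q7     q7   q8 
 * q8     q9  q10 
 * q9    q11  q12 
 * q10   q13  q14 
   q11    q7   q8 
   q12    q9  q10 
   q13   q11  q12 
   q14   q13  q14 
(> = start, * = accepting)

start=q0; accept=q7,q8,q9,q10; q0-0>q1; q0-1>q2; q1-0>q3; q1-1>q4; q2-0>q5; q2-1>q6; q3-0>q7; q3-1>q8; q4-0>q9; q4-1>q10; q5-0>q11; q5-1>q12; q6-0>q13; q6-1>q14; q7-0>q7; q7-1>q8; q8-0>q9; q8-1>q10; q9-0>q11; q9-1>q12; q10-0>q13; q10-1>q14; q11-0>q7; q11-1>q8; q12-0>q9; q12-1>q10; q13-0>q11; q13-1>q12; q14-0>q13; q14-1>q14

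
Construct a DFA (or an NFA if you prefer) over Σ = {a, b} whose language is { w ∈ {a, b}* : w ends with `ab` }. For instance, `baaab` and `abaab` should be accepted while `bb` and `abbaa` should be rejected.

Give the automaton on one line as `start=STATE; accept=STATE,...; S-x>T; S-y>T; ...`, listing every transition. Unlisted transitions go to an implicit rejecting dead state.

Remember how much of `ab` the current input suffix matches. State q0 means no match yet; q1 means the last symbol is `a`; q2 means the last 2 symbols are `ab`. Only q2 accepts. On a mismatch, fall back to the longest proper suffix that is still a prefix of `ab`.
        a   b  
>  q0   q1  q0 
   q1   q1  q2 
 * q2   q1  q0 
(> = start, * = accepting)

start=q0; accept=q2; q0-a>q1; q0-b>q0; q1-a>q1; q1-b>q2; q2-a>q1; q2-b>q0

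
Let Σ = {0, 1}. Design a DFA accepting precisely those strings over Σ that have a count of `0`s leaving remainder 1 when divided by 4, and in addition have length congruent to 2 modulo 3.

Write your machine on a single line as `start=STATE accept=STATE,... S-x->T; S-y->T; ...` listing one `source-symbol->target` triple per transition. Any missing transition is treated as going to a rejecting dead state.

start=S0; accept=S4; S0-0->S1; S0-1->S2; S1-0->S3; S1-1->S4; S2-0->S4; S2-1->S5; S3-0->S6; S3-1->S7; S4-0->S7; S4-1->S8; S5-0->S8; S5-1->S0; S6-0->S2; S6-1->S9; S7-0->S9; S7-1->S10; S8-0->S10; S8-1->S1; S9-0->S5; S9-1->S11; S10-0->S11; S10-1->S3; S11-0->S0; S11-1->S6

Run two small machines in parallel and take their product. The first has 4 states tracking the count of `0`s modulo 4; the second has 3 states tracking the input length modulo 3. A product state is a pair (one from each), accepting exactly when both do.
With 12 states:
          0    1  
>  S0     S1   S2 
   S1     S3   S4 
   S2     S4   S5 
   S3     S6   S7 
 * S4     S7   S8 
   S5     S8   S0 
   S6     S2   S9 
   S7     S9  S10 
   S8    S10   S1 
   S9     S5  S11 
   S10   S11   S3 
   S11    S0   S6 
(> = start, * = accepting)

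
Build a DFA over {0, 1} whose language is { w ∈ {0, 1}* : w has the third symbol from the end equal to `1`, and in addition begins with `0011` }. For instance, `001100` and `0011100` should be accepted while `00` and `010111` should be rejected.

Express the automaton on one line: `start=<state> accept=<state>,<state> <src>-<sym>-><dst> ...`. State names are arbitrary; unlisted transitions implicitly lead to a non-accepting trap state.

start=A accept=R,S,T,U A-0->B A-1->C B-0->D B-1->E C-0->F C-1->G D-0->H D-1->I E-0->J E-1->K F-0->L F-1->M G-0->N G-1->O H-0->H H-1->P I-0->J I-1->Q J-0->L J-1->M K-0->N K-1->O L-0->H L-1->P M-0->J M-1->K N-0->L N-1->M O-0->N O-1->O P-0->J P-1->K Q-0->R Q-1->S R-0->T R-1->U S-0->R S-1->S T-0->V T-1->W U-0->X U-1->Q V-0->V V-1->W W-0->X W-1->Q X-0->T X-1->U

Run two small machines in parallel and take their product. The first has 15 states tracking the last 3 symbols read; the second has 6 states tracking whether the input so far still matches the prefix `0011`. A product state is a pair (one from each), accepting exactly when both do.
A 24-state machine:
       0  1 
>  A   B  C 
   B   D  E 
   C   F  G 
   D   H  I 
   E   J  K 
   F   L  M 
   G   N  O 
   H   H  P 
   I   J  Q 
   J   L  M 
   K   N  O 
   L   H  P 
   M   J  K 
   N   L  M 
   O   N  O 
   P   J  K 
   Q   R  S 
 * R   T  U 
 * S   R  S 
 * T   V  W 
 * U   X  Q 
   V   V  W 
   W   X  Q 
   X   T  U 
(> = start, * = accepting)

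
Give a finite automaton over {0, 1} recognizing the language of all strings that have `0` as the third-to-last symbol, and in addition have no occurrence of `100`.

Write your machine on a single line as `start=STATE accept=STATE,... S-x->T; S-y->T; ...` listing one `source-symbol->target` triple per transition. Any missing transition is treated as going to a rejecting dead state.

Handle the two conditions separately and then intersect. One (15 states) tracks the last 3 symbols read; the other (4 states) tracks partial matches of the forbidden pattern `100`. Each combined state is a pair, one component from each; accept when both components accept. Equivalent product states are then merged.
          0    1  
>  S0     S1   S2 
   S1     S3   S4 
   S2     S5   S2 
   S3     S6   S7 
   S4     S8   S9 
   S5    S10   S4 
 * S6     S6   S7 
 * S7     S8   S9 
 * S8    S10   S4 
 * S9     S5   S2 
   S10   S10  S10 
(> = start, * = accepting)

start=S0; accept=S6,S7,S8,S9; S0-0->S1; S0-1->S2; S1-0->S3; S1-1->S4; S2-0->S5; S2-1->S2; S3-0->S6; S3-1->S7; S4-0->S8; S4-1->S9; S5-0->S10; S5-1->S4; S6-0->S6; S6-1->S7; S7-0->S8; S7-1->S9; S8-0->S10; S8-1->S4; S9-0->S5; S9-1->S2; S10-0->S10; S10-1->S10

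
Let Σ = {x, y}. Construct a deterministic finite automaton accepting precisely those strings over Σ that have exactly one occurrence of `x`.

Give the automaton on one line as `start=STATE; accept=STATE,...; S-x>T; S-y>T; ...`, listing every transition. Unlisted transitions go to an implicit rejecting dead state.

Count `x`s, saturating at 2: state q0 means no `x` yet, q1 means one `x` seen, q2 means more than one. Each `x` increments (capped at q2); other symbols loop. Accept from {q1}.
        x   y  
>  q0   q1  q0 
 * q1   q2  q1 
   q2   q2  q2 
(> = start, * = accepting)

start=q0; accept=q1; q0-x>q1; q0-y>q0; q1-x>q2; q1-y>q1; q2-x>q2; q2-y>q2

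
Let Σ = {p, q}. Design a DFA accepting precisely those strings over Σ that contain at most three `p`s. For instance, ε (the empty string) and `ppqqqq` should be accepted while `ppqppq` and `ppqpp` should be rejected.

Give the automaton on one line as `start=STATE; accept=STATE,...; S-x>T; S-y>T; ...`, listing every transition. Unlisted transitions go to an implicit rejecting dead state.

Count `p`s, saturating at 4: states s0 through s3 mean 0 through 3 `p`s seen; s4 means more than 3. Each `p` increments (capped at s4); other symbols loop. Accept from {s0, s1, s2, s3}.
5 states suffice.
        p   q  
>* s0   s1  s0 
 * s1   s2  s1 
 * s2   s3  s2 
 * s3   s4  s3 
   s4   s4  s4 
(> = start, * = accepting)

start=s0; accept=s0,s1,s2,s3; s0-p>s1; s0-q>s0; s1-p>s2; s1-q>s1; s2-p>s3; s2-q>s2; s3-p>s4; s3-q>s3; s4-p>s4; s4-q>s4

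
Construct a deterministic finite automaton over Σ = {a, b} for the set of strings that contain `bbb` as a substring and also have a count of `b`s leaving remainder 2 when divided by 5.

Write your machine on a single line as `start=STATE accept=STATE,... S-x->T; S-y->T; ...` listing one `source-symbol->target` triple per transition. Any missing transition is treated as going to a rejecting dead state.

Build one automaton per condition and run them in lockstep. One (4 states) tracks whether and how much of `bbb` has been seen; the other (5 states) tracks the count of `b`s modulo 5. Each combined state is a pair, one component from each; accept when both components accept.
20 states suffice.
          a    b  
>  s0     s0   s1 
   s1     s2   s3 
   s2     s2   s4 
   s3     s5   s6 
   s4     s5   s7 
   s5     s5   s8 
   s6     s6   s9 
   s7    s10   s9 
   s8    s10  s11 
   s9     s9  s12 
   s10   s10  s13 
   s11   s14  s12 
   s12   s12  s15 
   s13   s14  s16 
   s14   s14  s17 
   s15   s15  s18 
   s16    s0  s15 
   s17    s0  s19 
 * s18   s18   s6 
   s19    s2  s18 
(> = start, * = accepting)

start=s0; accept=s18; s0-a->s0; s0-b->s1; s1-a->s2; s1-b->s3; s2-a->s2; s2-b->s4; s3-a->s5; s3-b->s6; s4-a->s5; s4-b->s7; s5-a->s5; s5-b->s8; s6-a->s6; s6-b->s9; s7-a->s10; s7-b->s9; s8-a->s10; s8-b->s11; s9-a->s9; s9-b->s12; s10-a->s10; s10-b->s13; s11-a->s14; s11-b->s12; s12-a->s12; s12-b->s15; s13-a->s14; s13-b->s16; s14-a->s14; s14-b->s17; s15-a->s15; s15-b->s18; s16-a->s0; s16-b->s15; s17-a->s0; s17-b->s19; s18-a->s18; s18-b->s6; s19-a->s2; s19-b->s18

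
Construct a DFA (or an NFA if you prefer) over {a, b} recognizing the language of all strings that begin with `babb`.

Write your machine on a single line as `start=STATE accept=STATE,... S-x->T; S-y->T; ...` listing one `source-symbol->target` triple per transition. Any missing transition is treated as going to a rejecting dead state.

start=S0; accept=S4; S0-a->S5; S0-b->S1; S1-a->S2; S1-b->S5; S2-a->S5; S2-b->S3; S3-a->S5; S3-b->S4; S4-a->S4; S4-b->S4; S5-a->S5; S5-b->S5

Check the first 4 symbols one by one: S0 through S3 record how many have matched `babb` so far; any wrong symbol goes to the dead state S5. After all 4 match we enter the accepting sink S4.
6 states suffice.
        a   b  
>  S0   S5  S1 
   S1   S2  S5 
   S2   S5  S3 
   S3   S5  S4 
 * S4   S4  S4 
   S5   S5  S5 
(> = start, * = accepting)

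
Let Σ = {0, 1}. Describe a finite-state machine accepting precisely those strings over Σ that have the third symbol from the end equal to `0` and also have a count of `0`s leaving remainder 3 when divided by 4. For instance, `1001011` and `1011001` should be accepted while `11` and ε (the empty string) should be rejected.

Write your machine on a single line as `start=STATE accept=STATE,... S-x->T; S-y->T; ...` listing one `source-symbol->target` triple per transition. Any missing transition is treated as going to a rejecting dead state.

Build one automaton per condition and run them in lockstep. One (15 states) tracks the last 3 symbols read; the other (4 states) tracks the count of `0`s modulo 4. Each combined state is a pair, one component from each; accept when both components accept. Minimizing collapses redundant product states.
15 states suffice.
          0    1  
>  S0     S1   S0 
   S1     S2   S3 
   S2     S4   S5 
   S3     S6   S3 
 * S4     S0   S7 
   S5     S8   S9 
   S6    S10   S5 
 * S7     S0  S11 
 * S8     S0  S12 
   S9    S13   S9 
   S10    S0   S7 
 * S11    S0  S14 
   S12    S0  S11 
   S13    S0  S12 
   S14    S0  S14 
(> = start, * = accepting)

start=S0; accept=S4,S7,S8,S11; S0-0->S1; S0-1->S0; S1-0->S2; S1-1->S3; S2-0->S4; S2-1->S5; S3-0->S6; S3-1->S3; S4-0->S0; S4-1->S7; S5-0->S8; S5-1->S9; S6-0->S10; S6-1->S5; S7-0->S0; S7-1->S11; S8-0->S0; S8-1->S12; S9-0->S13; S9-1->S9; S10-0->S0; S10-1->S7; S11-0->S0; S11-1->S14; S12-0->S0; S12-1->S11; S13-0->S0; S13-1->S12; S14-0->S0; S14-1->S14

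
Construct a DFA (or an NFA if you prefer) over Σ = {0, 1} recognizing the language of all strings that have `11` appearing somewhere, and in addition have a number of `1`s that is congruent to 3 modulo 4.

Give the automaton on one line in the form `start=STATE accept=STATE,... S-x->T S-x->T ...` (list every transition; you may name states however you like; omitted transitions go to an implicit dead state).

start=A accept=F A-0->A A-1->B B-0->C B-1->D C-0->C C-1->E D-0->D D-1->F E-0->G E-1->F F-0->F F-1->H G-0->G G-1->I H-0->H H-1->J I-0->K I-1->H J-0->J J-1->D K-0->K K-1->L L-0->A L-1->J

Build one automaton per condition and run them in lockstep. The first has 3 states tracking whether and how much of `11` has been seen; the second has 4 states tracking the count of `1`s modulo 4. A product state is a pair (one from each), accepting exactly when both do.
With 12 states:
       0  1 
>  A   A  B 
   B   C  D 
   C   C  E 
   D   D  F 
   E   G  F 
 * F   F  H 
   G   G  I 
   H   H  J 
   I   K  H 
   J   J  D 
   K   K  L 
   L   A  J 
(> = start, * = accepting)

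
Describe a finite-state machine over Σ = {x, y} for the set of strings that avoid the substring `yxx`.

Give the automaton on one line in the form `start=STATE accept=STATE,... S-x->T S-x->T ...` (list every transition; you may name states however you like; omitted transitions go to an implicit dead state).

This is the complement of 'contains `yxx`'. Use the same substring-matching states — q0 through q3 holding how much of `yxx` has just been matched — but flip the accepting set: everything except the trap q3 accepts.
With 4 states:
        x   y  
>* q0   q0  q1 
 * q1   q2  q1 
 * q2   q3  q1 
   q3   q3  q3 
(> = start, * = accepting)

start=q0 accept=q0,q1,q2 q0-x->q0 q0-y->q1 q1-x->q2 q1-y->q1 q2-x->q3 q2-y->q1 q3-x->q3 q3-y->q3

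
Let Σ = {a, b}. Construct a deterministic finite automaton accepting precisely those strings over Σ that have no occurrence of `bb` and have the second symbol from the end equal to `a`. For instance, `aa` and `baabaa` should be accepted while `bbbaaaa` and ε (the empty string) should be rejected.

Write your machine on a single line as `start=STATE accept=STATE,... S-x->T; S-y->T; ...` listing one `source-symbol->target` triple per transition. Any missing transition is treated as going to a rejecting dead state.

start=q0; accept=q3,q4; q0-a->q1; q0-b->q2; q1-a->q3; q1-b->q4; q2-a->q5; q2-b->q6; q3-a->q3; q3-b->q4; q4-a->q5; q4-b->q6; q5-a->q3; q5-b->q4; q6-a->q7; q6-b->q6; q7-a->q8; q7-b->q9; q8-a->q8; q8-b->q9; q9-a->q7; q9-b->q6

Build one automaton per condition and run them in lockstep. One (3 states) tracks partial matches of the forbidden pattern `bb`; the other (7 states) tracks the last 2 symbols read. Each combined state is a pair, one component from each; accept when both components accept.
        a   b  
>  q0   q1  q2 
   q1   q3  q4 
   q2   q5  q6 
 * q3   q3  q4 
 * q4   q5  q6 
   q5   q3  q4 
   q6   q7  q6 
   q7   q8  q9 
   q8   q8  q9 
   q9   q7  q6 
(> = start, * = accepting)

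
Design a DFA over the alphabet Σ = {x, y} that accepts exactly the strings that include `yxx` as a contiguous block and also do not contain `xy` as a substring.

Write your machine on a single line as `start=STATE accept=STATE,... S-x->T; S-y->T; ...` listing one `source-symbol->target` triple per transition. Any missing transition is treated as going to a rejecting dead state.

Handle the two conditions separately and then intersect. The first has 4 states tracking whether and how much of `yxx` has been seen; the second has 3 states tracking partial matches of the forbidden pattern `xy`. A product state is a pair (one from each), accepting exactly when both do.
An 8-state machine:
        x   y  
>  q0   q1  q2 
   q1   q1  q3 
   q2   q4  q2 
   q3   q5  q3 
   q4   q6  q3 
   q5   q7  q3 
 * q6   q6  q7 
   q7   q7  q7 
(> = start, * = accepting)

start=q0; accept=q6; q0-x->q1; q0-y->q2; q1-x->q1; q1-y->q3; q2-x->q4; q2-y->q2; q3-x->q5; q3-y->q3; q4-x->q6; q4-y->q3; q5-x->q7; q5-y->q3; q6-x->q6; q6-y->q7; q7-x->q7; q7-y->q7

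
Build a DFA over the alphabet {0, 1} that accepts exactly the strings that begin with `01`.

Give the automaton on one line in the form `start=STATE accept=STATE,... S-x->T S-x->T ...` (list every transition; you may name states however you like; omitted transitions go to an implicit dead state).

start=S0 accept=S2 S0-0->S1 S0-1->S3 S1-0->S3 S1-1->S2 S2-0->S2 S2-1->S2 S3-0->S3 S3-1->S3

Check the first 2 symbols one by one: S0 through S1 record how many have matched `01` so far; any wrong symbol goes to the dead state S3. After all 2 match we enter the accepting sink S2.
4 states suffice.
        0   1  
>  S0   S1  S3 
   S1   S3  S2 
 * S2   S2  S2 
   S3   S3  S3 
(> = start, * = accepting)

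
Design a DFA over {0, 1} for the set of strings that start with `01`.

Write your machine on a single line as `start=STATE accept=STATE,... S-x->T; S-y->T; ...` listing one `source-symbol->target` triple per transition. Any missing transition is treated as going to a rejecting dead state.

start=q0; accept=q2; q0-0->q1; q0-1->q3; q1-0->q3; q1-1->q2; q2-0->q2; q2-1->q2; q3-0->q3; q3-1->q3

Check the first 2 symbols one by one: q0 through q1 record how many have matched `01` so far; any wrong symbol goes to the dead state q3. After all 2 match we enter the accepting sink q2.
With 4 states:
        0   1  
>  q0   q1  q3 
   q1   q3  q2 
 * q2   q2  q2 
   q3   q3  q3 
(> = start, * = accepting)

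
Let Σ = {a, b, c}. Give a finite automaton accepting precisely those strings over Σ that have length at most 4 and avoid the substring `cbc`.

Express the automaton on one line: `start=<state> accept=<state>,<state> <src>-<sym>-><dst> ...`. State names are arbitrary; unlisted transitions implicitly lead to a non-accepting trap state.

Build one automaton per condition and run them in lockstep. One (6 states) tracks the input length, saturating at 5; the other (4 states) tracks partial matches of the forbidden pattern `cbc`. Each combined state is a pair, one component from each; accept when both components accept. Equivalent product states are then merged.
10 states suffice.
        a   b   c  
>* q0   q1  q1  q2 
 * q1   q3  q3  q4 
 * q2   q3  q5  q4 
 * q3   q6  q6  q6 
 * q4   q6  q7  q6 
 * q5   q6  q6  q8 
 * q6   q9  q9  q9 
 * q7   q9  q9  q8 
   q8   q8  q8  q8 
 * q9   q8  q8  q8 
(> = start, * = accepting)

start=q0 accept=q0,q1,q2,q3,q4,q5,q6,q7,q9 q0-a->q1 q0-b->q1 q0-c->q2 q1-a->q3 q1-b->q3 q1-c->q4 q2-a->q3 q2-b->q5 q2-c->q4 q3-a->q6 q3-b->q6 q3-c->q6 q4-a->q6 q4-b->q7 q4-c->q6 q5-a->q6 q5-b->q6 q5-c->q8 q6-a->q9 q6-b->q9 q6-c->q9 q7-a->q9 q7-b->q9 q7-c->q8 q8-a->q8 q8-b->q8 q8-c->q8 q9-a->q8 q9-b->q8 q9-c->q8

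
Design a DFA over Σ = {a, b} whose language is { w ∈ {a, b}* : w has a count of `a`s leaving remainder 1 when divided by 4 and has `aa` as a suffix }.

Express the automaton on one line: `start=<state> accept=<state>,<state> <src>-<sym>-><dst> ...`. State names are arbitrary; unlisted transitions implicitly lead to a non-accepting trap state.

Run two small machines in parallel and take their product. The first has 4 states tracking the count of `a`s modulo 4; the second has 3 states tracking how much of the suffix `aa` has currently been matched. A product state is a pair (one from each), accepting exactly when both do.
12 states suffice.
          a    b  
>  q0     q1   q0 
   q1     q2   q3 
   q2     q4   q5 
   q3     q6   q3 
   q4     q7   q8 
   q5     q9   q5 
   q6     q4   q5 
   q7    q10   q0 
   q8    q11   q8 
   q9     q7   q8 
 * q10    q2   q3 
   q11   q10   q0 
(> = start, * = accepting)

start=q0 accept=q10 q0-a->q1 q0-b->q0 q1-a->q2 q1-b->q3 q2-a->q4 q2-b->q5 q3-a->q6 q3-b->q3 q4-a->q7 q4-b->q8 q5-a->q9 q5-b->q5 q6-a->q4 q6-b->q5 q7-a->q10 q7-b->q0 q8-a->q11 q8-b->q8 q9-a->q7 q9-b->q8 q10-a->q2 q10-b->q3 q11-a->q10 q11-b->q0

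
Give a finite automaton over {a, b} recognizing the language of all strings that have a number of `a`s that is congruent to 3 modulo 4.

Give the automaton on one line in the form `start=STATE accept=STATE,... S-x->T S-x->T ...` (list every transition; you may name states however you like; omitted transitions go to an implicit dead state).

The only thing that matters is how many `a`s have appeared, reduced mod 4. Use one state per residue: S0 for 0, …, S3 for 3. Reading `a` moves to the next residue; anything else stays put. S3 is accepting.
A 4-state machine:
        a   b  
>  S0   S1  S0 
   S1   S2  S1 
   S2   S3  S2 
 * S3   S0  S3 
(> = start, * = accepting)

start=S0 accept=S3 S0-a->S1 S0-b->S0 S1-a->S2 S1-b->S1 S2-a->S3 S2-b->S2 S3-a->S0 S3-b->S3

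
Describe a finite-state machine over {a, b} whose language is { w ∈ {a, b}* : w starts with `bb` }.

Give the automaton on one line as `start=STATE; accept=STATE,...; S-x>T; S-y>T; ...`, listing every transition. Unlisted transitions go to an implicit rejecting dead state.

start=s0; accept=s2; s0-a>s3; s0-b>s1; s1-a>s3; s1-b>s2; s2-a>s2; s2-b>s2; s3-a>s3; s3-b>s3

Walk along `bb` while the input agrees: from s0 take `b` to s1, and so on. Any deviation drops to the rejecting sink s3. Once s2 is reached the prefix is confirmed and every continuation is accepted.
With 4 states:
        a   b  
>  s0   s3  s1 
   s1   s3  s2 
 * s2   s2  s2 
   s3   s3  s3 
(> = start, * = accepting)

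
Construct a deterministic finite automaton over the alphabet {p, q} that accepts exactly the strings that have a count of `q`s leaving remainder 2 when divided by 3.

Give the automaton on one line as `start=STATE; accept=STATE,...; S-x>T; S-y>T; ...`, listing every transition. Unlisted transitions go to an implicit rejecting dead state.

start=s0; accept=s2; s0-p>s0; s0-q>s1; s1-p>s1; s1-q>s2; s2-p>s2; s2-q>s0

Keep the running count of `q`s modulo 3: each `q` advances along the cycle s0 → s1 → s2 → s0 while other symbols loop. Accept at s2.
A 3-state machine:
        p   q  
>  s0   s0  s1 
   s1   s1  s2 
 * s2   s2  s0 
(> = start, * = accepting)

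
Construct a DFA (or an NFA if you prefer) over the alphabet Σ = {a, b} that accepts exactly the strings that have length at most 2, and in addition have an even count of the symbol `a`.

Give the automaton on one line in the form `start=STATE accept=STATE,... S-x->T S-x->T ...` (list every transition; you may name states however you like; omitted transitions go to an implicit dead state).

Handle the two conditions separately and then intersect. The first has 4 states tracking the input length, saturating at 3; the second has 2 states tracking the count of `a`s modulo 2. A product state is a pair (one from each), accepting exactly when both do.
        a   b  
>* q0   q1  q2 
   q1   q3  q4 
 * q2   q4  q3 
 * q3   q5  q6 
   q4   q6  q5 
   q5   q6  q5 
   q6   q5  q6 
(> = start, * = accepting)

start=q0 accept=q0,q2,q3 q0-a->q1 q0-b->q2 q1-a->q3 q1-b->q4 q2-a->q4 q2-b->q3 q3-a->q5 q3-b->q6 q4-a->q6 q4-b->q5 q5-a->q6 q5-b->q5 q6-a->q5 q6-b->q6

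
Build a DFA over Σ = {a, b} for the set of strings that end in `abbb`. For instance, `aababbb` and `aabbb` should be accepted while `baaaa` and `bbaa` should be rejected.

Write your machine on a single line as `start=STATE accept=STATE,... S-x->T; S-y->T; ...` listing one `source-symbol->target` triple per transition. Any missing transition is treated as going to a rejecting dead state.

Let each state record the length of the longest suffix of the input read so far that is also a prefix of `abbb`. q1 means the last symbol is `a`; q2 means the last 2 symbols are `ab`; q3 means the last 3 symbols are `abb`; q4 means the last 4 symbols are `abbb`. Accept only at q4, where the string currently ends in `abbb`.
        a   b  
>  q0   q1  q0 
   q1   q1  q2 
   q2   q1  q3 
   q3   q1  q4 
 * q4   q1  q0 
(> = start, * = accepting)

start=q0; accept=q4; q0-a->q1; q0-b->q0; q1-a->q1; q1-b->q2; q2-a->q1; q2-b->q3; q3-a->q1; q3-b->q4; q4-a->q1; q4-b->q0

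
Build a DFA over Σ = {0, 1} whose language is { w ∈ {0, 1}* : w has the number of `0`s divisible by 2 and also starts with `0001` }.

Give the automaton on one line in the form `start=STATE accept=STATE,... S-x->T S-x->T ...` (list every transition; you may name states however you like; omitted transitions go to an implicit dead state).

start=s0 accept=s6 s0-0->s1 s0-1->s2 s1-0->s3 s1-1->s2 s2-0->s2 s2-1->s2 s3-0->s4 s3-1->s2 s4-0->s2 s4-1->s5 s5-0->s6 s5-1->s5 s6-0->s5 s6-1->s6

Run two small machines in parallel and take their product. One (2 states) tracks the count of `0`s modulo 2; the other (6 states) tracks whether the input so far still matches the prefix `0001`. Each combined state is a pair, one component from each; accept when both components accept. Minimizing collapses redundant product states.
With 7 states:
        0   1  
>  s0   s1  s2 
   s1   s3  s2 
   s2   s2  s2 
   s3   s4  s2 
   s4   s2  s5 
   s5   s6  s5 
 * s6   s5  s6 
(> = start, * = accepting)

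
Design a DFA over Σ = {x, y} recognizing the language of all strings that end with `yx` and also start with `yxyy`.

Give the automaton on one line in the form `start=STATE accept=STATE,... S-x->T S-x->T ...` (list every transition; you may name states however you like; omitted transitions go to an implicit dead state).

start=q0 accept=q6 q0-x->q1 q0-y->q2 q1-x->q1 q1-y->q1 q2-x->q3 q2-y->q1 q3-x->q1 q3-y->q4 q4-x->q1 q4-y->q5 q5-x->q6 q5-y->q5 q6-x->q7 q6-y->q5 q7-x->q7 q7-y->q5

Run two small machines in parallel and take their product. One (3 states) tracks how much of the suffix `yx` has currently been matched; the other (6 states) tracks whether the input so far still matches the prefix `yxyy`. Each combined state is a pair, one component from each; accept when both components accept. Equivalent product states are then merged.
8 states suffice.
        x   y  
>  q0   q1  q2 
   q1   q1  q1 
   q2   q3  q1 
   q3   q1  q4 
   q4   q1  q5 
   q5   q6  q5 
 * q6   q7  q5 
   q7   q7  q5 
(> = start, * = accepting)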